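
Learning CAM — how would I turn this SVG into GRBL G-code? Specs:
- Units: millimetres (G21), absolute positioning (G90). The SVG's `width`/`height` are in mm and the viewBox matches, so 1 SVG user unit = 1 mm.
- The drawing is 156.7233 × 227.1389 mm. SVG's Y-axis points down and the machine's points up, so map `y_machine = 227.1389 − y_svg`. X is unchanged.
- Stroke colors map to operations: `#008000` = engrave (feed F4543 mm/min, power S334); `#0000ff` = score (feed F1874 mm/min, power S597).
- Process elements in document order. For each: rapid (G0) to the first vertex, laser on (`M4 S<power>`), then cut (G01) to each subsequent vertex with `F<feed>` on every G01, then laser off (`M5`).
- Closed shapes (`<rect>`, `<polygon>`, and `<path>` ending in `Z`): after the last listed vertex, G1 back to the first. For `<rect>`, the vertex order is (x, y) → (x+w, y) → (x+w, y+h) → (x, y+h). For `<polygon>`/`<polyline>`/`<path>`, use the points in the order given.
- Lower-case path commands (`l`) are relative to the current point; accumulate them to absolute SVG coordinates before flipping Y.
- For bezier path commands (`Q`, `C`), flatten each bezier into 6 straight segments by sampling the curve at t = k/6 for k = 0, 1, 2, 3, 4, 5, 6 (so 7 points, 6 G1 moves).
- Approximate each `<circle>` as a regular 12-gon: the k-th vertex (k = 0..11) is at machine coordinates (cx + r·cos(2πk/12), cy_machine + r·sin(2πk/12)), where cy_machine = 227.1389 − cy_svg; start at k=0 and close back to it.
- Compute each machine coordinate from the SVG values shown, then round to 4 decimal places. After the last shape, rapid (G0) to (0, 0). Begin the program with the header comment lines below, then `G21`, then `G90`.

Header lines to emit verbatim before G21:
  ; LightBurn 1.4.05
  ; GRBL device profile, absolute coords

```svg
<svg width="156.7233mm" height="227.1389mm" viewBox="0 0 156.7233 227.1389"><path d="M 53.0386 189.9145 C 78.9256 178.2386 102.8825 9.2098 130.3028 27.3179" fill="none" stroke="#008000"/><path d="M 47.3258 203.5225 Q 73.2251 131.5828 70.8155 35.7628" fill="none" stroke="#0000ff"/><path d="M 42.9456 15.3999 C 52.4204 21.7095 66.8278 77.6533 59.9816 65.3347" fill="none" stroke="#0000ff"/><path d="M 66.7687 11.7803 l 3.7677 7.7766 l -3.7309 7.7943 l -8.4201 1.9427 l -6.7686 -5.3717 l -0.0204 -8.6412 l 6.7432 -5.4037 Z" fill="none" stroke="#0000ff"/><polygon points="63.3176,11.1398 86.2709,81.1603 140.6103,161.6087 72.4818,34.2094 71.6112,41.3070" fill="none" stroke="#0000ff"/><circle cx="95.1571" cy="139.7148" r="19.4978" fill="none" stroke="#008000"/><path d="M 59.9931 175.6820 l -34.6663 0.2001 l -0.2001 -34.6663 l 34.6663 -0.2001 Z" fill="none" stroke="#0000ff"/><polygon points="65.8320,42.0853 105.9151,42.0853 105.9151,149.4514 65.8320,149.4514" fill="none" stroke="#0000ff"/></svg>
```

; LightBurn 1.4.05
; GRBL device profile, absolute coords
G21
G90
G0 X53.0386 Y37.2244
M4 S334
G01 X65.8462 Y54.5802 F4543
G01 X78.4820 Y88.5924 F4543
G01 X91.0957 Y129.6917 F4543
G01 X103.8372 Y168.3090 F4543
G01 X116.8563 Y194.8752 F4543
G01 X130.3028 Y199.8210 F4543
M5
G0 X47.3258 Y23.6164
M4 S597
G01 X55.1725 Y48.2596 F1874
G01 X61.4466 Y74.2296 F1874
G01 X66.1479 Y101.5262 F1874
G01 X69.2765 Y130.1495 F1874
G01 X70.8323 Y160.0994 F1874
G01 X70.8155 Y191.3761 F1874
M5
G0 X42.9456 Y211.7390
M4 S597
G01 X47.9728 Y204.9938 F1874
G01 X53.0947 Y193.2512 F1874
G01 X57.5840 Y179.7860 F1874
G01 X60.7131 Y167.8732 F1874
G01 X61.7548 Y160.7876 F1874
G01 X59.9816 Y161.8042 F1874
M5
G0 X66.7687 Y215.3586
M4 S597
G01 X70.5364 Y207.5820 F1874
G01 X66.8055 Y199.7877 F1874
G01 X58.3854 Y197.8450 F1874
G01 X51.6168 Y203.2167 F1874
G01 X51.5964 Y211.8579 F1874
G01 X58.3396 Y217.2616 F1874
G01 X66.7687 Y215.3586 F1874
M5
G0 X63.3176 Y215.9991
M4 S597
G01 X86.2709 Y145.9786 F1874
G01 X140.6103 Y65.5302 F1874
G01 X72.4818 Y192.9295 F1874
G01 X71.6112 Y185.8319 F1874
G01 X63.3176 Y215.9991 F1874
M5
G0 X114.6549 Y87.4241
M4 S334
G01 X112.0427 Y97.1730 F4543
G01 X104.9060 Y104.3097 F4543
G01 X95.1571 Y106.9219 F4543
G01 X85.4082 Y104.3097 F4543
G01 X78.2715 Y97.1730 F4543
G01 X75.6593 Y87.4241 F4543
G01 X78.2715 Y77.6752 F4543
G01 X85.4082 Y70.5385 F4543
G01 X95.1571 Y67.9263 F4543
G01 X104.9060 Y70.5385 F4543
G01 X112.0427 Y77.6752 F4543
G01 X114.6549 Y87.4241 F4543
M5
G0 X59.9931 Y51.4569
M4 S597
G01 X25.3268 Y51.2568 F1874
G01 X25.1267 Y85.9231 F1874
G01 X59.7930 Y86.1232 F1874
G01 X59.9931 Y51.4569 F1874
M5
G0 X65.8320 Y185.0536
M4 S597
G01 X105.9151 Y185.0536 F1874
G01 X105.9151 Y77.6875 F1874
G01 X65.8320 Y77.6875 F1874
G01 X65.8320 Y185.0536 F1874
M5
G0 X0.0000 Y0.0000

1 u = 1 mm; y_m = 227.1389 − y.

[1] `<path>` cubic bezier, #008000→engrave S334 F4543: (53.0386,37.2244) → (65.8462,54.5802) → (78.4820,88.5924) → (91.0957,129.6917) → (103.8372,168.3090) → (116.8563,194.8752) → (130.3028,199.8210)

[2] `<path>` quadratic bezier, #0000ff→score S597 F1874: (47.3258,23.6164) → (55.1725,48.2596) → (61.4466,74.2296) → (66.1479,101.5262) → (69.2765,130.1495) → (70.8323,160.0994) → (70.8155,191.3761)

[3] `<path>` cubic bezier, #0000ff→score S597 F1874: (42.9456,211.7390) → (47.9728,204.9938) → (53.0947,193.2512) → (57.5840,179.7860) → (60.7131,167.8732) → (61.7548,160.7876) → (59.9816,161.8042)

[4] `<path>` regular polygon, #0000ff→score S597 F1874: (66.7687,215.3586) → (70.5364,207.5820) → (66.8055,199.7877) → (58.3854,197.8450) → (51.6168,203.2167) → (51.5964,211.8579) → (58.3396,217.2616) → (66.7687,215.3586) (closed)

[5] `<polygon>` closed polygon, #0000ff→score S597 F1874: (63.3176,215.9991) → (86.2709,145.9786) → (140.6103,65.5302) → (72.4818,192.9295) → (71.6112,185.8319) → (63.3176,215.9991) (closed)

[6] `<circle>` circle, #008000→engrave S334 F4543: (114.6549,87.4241) → (112.0427,97.1730) → (104.9060,104.3097) → (95.1571,106.9219) → (85.4082,104.3097) → (78.2715,97.1730) → (75.6593,87.4241) → (78.2715,77.6752) → (85.4082,70.5385) → (95.1571,67.9263) → (104.9060,70.5385) → (112.0427,77.6752) → (114.6549,87.4241) (closed)

[7] `<path>` regular polygon, #0000ff→score S597 F1874: (59.9931,51.4569) → (25.3268,51.2568) → (25.1267,85.9231) → (59.7930,86.1232) → (59.9931,51.4569) (closed)

[8] `<polygon>` rectangle, #0000ff→score S597 F1874: (65.8320,185.0536) → (105.9151,185.0536) → (105.9151,77.6875) → (65.8320,77.6875) → (65.8320,185.0536) (closed)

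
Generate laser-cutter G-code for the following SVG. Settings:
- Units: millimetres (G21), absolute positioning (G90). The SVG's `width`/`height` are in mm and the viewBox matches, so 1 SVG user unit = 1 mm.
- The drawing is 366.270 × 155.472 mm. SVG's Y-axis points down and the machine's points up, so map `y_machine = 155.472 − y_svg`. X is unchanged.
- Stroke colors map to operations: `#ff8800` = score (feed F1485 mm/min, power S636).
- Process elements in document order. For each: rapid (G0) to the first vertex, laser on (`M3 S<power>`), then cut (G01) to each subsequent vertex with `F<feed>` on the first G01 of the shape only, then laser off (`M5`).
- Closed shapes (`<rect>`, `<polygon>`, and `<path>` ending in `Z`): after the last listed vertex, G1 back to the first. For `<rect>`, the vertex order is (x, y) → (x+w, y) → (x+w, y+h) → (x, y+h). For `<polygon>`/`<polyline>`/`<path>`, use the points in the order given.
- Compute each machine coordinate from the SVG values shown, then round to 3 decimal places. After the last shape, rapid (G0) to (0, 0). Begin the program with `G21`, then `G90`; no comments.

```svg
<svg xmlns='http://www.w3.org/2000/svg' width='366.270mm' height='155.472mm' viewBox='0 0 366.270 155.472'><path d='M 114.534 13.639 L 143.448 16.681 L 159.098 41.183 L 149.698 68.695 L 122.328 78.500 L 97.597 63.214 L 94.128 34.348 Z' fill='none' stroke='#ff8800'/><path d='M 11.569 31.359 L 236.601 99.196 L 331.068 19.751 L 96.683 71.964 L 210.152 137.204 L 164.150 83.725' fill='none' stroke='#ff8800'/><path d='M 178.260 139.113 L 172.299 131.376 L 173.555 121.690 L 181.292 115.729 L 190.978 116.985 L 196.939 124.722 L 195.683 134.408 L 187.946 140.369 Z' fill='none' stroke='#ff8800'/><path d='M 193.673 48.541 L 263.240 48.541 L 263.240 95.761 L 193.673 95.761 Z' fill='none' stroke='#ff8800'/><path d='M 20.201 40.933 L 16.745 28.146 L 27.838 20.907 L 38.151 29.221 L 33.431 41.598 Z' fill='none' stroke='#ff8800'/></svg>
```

1 u = 1 mm; y_m = 155.472 − y.

[1] `<path>` regular polygon, #ff8800→score S636 F1485: (114.534,141.833) → (143.448,138.791) → (159.098,114.289) → (149.698,86.777) → (122.328,76.972) → (97.597,92.258) → (94.128,121.124) → (114.534,141.833) (closed)

[2] `<path>` open polyline, #ff8800→score S636 F1485: (11.569,124.113) → (236.601,56.276) → (331.068,135.721) → (96.683,83.508) → (210.152,18.268) → (164.150,71.747)

[3] `<path>` regular polygon, #ff8800→score S636 F1485: (178.260,16.359) → (172.299,24.096) → (173.555,33.782) → (181.292,39.743) → (190.978,38.487) → (196.939,30.750) → (195.683,21.064) → (187.946,15.103) → (178.260,16.359) (closed)

[4] `<path>` rectangle, #ff8800→score S636 F1485: (193.673,106.931) → (263.240,106.931) → (263.240,59.711) → (193.673,59.711) → (193.673,106.931) (closed)

[5] `<path>` regular polygon, #ff8800→score S636 F1485: (20.201,114.539) → (16.745,127.326) → (27.838,134.565) → (38.151,126.251) → (33.431,113.874) → (20.201,114.539) (closed)

G21
G90
G0 X114.534 Y141.833
M3 S636
G01 X143.448 Y138.791 F1485
G01 X159.098 Y114.289
G01 X149.698 Y86.777
G01 X122.328 Y76.972
G01 X97.597 Y92.258
G01 X94.128 Y121.124
G01 X114.534 Y141.833
M5
G0 X11.569 Y124.113
M3 S636
G01 X236.601 Y56.276 F1485
G01 X331.068 Y135.721
G01 X96.683 Y83.508
G01 X210.152 Y18.268
G01 X164.150 Y71.747
M5
G0 X178.260 Y16.359
M3 S636
G01 X172.299 Y24.096 F1485
G01 X173.555 Y33.782
G01 X181.292 Y39.743
G01 X190.978 Y38.487
G01 X196.939 Y30.750
G01 X195.683 Y21.064
G01 X187.946 Y15.103
G01 X178.260 Y16.359
M5
G0 X193.673 Y106.931
M3 S636
G01 X263.240 Y106.931 F1485
G01 X263.240 Y59.711
G01 X193.673 Y59.711
G01 X193.673 Y106.931
M5
G0 X20.201 Y114.539
M3 S636
G01 X16.745 Y127.326 F1485
G01 X27.838 Y134.565
G01 X38.151 Y126.251
G01 X33.431 Y113.874
G01 X20.201 Y114.539
M5
G0 X0.000 Y0.000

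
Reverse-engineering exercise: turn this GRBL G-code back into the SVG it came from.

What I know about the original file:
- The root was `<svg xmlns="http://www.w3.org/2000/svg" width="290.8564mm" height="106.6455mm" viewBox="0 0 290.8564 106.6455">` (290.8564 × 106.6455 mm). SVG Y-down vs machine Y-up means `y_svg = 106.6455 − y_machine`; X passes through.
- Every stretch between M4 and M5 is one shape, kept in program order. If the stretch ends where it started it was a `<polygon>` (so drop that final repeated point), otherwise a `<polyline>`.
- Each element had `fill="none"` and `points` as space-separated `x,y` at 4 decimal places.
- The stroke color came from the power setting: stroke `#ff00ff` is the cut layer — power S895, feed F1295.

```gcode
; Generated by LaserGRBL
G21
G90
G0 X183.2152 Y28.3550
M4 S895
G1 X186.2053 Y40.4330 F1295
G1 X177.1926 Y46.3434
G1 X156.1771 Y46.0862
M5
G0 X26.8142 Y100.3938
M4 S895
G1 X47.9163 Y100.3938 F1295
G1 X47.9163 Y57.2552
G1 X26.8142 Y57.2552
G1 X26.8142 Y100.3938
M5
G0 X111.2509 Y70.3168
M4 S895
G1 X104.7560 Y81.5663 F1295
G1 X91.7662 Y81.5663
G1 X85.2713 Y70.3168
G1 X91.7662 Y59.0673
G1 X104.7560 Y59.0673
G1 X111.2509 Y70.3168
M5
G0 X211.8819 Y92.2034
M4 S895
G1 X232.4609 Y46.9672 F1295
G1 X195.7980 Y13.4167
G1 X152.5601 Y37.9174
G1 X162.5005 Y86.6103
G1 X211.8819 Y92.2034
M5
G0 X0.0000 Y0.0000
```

Each laser-on run becomes one SVG element. Flip Y back into SVG space with y_svg = 106.6455 − y_machine. Every run uses S895, so all elements get stroke `#ff00ff` (cut).

Run 1: The run is open, so emit a `<polyline>` with points (Y-flipped): 183.2152,78.2905 186.2053,66.2125 177.1926,60.3021 156.1771,60.5593.

Run 2: The run returns to its start, so emit a `<polygon>` with points (Y-flipped): 26.8142,6.2517 47.9163,6.2517 47.9163,49.3903 26.8142,49.3903.

Run 3: The run returns to its start, so emit a `<polygon>` with points (Y-flipped): 111.2509,36.3287 104.7560,25.0792 91.7662,25.0792 85.2713,36.3287 91.7662,47.5782 104.7560,47.5782.

Run 4: The run returns to its start, so emit a `<polygon>` with points (Y-flipped): 211.8819,14.4421 232.4609,59.6783 195.7980,93.2288 152.5601,68.7281 162.5005,20.0352.

<svg xmlns="http://www.w3.org/2000/svg" width="290.8564mm" height="106.6455mm" viewBox="0 0 290.8564 106.6455">
  <polyline points="183.2152,78.2905 186.2053,66.2125 177.1926,60.3021 156.1771,60.5593" fill="none" stroke="#ff00ff"/>
  <polygon points="26.8142,6.2517 47.9163,6.2517 47.9163,49.3903 26.8142,49.3903" fill="none" stroke="#ff00ff"/>
  <polygon points="111.2509,36.3287 104.7560,25.0792 91.7662,25.0792 85.2713,36.3287 91.7662,47.5782 104.7560,47.5782" fill="none" stroke="#ff00ff"/>
  <polygon points="211.8819,14.4421 232.4609,59.6783 195.7980,93.2288 152.5601,68.7281 162.5005,20.0352" fill="none" stroke="#ff00ff"/>
</svg>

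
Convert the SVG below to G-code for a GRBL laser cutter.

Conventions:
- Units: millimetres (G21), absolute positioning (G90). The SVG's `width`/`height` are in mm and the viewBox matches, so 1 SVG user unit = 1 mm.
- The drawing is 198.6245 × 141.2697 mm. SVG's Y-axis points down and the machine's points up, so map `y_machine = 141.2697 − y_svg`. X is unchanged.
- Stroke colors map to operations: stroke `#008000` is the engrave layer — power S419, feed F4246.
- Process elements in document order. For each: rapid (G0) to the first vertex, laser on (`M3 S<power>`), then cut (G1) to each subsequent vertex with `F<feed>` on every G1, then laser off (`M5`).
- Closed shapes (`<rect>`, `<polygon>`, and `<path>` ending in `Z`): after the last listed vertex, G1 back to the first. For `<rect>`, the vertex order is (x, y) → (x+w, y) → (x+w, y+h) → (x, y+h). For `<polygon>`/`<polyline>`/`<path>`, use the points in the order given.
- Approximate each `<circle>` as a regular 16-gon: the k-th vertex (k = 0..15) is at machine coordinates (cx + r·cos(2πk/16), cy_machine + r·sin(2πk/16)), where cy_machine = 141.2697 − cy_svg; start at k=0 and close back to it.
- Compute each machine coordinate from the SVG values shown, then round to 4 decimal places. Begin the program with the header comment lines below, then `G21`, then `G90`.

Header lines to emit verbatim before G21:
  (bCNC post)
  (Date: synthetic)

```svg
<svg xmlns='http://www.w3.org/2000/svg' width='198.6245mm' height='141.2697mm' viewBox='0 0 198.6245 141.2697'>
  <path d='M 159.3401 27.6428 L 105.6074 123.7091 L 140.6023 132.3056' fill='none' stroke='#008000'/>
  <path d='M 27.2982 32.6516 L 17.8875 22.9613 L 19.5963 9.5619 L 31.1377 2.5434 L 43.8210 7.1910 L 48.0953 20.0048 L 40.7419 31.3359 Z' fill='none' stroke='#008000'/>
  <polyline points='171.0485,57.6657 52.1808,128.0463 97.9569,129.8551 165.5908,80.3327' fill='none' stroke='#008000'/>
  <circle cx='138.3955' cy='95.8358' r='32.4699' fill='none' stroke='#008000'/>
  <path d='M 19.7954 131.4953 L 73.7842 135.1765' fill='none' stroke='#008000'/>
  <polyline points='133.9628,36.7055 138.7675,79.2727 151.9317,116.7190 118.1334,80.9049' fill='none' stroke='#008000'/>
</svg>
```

1 u = 1 mm; y_m = 141.2697 − y.

[1] `<path>` open polyline, #008000→engrave S419 F4246: (159.3401,113.6269) → (105.6074,17.5606) → (140.6023,8.9641)

[2] `<path>` regular polygon, #008000→engrave S419 F4246: (27.2982,108.6181) → (17.8875,118.3084) → (19.5963,131.7078) → (31.1377,138.7263) → (43.8210,134.0787) → (48.0953,121.2649) → (40.7419,109.9338) → (27.2982,108.6181) (closed)

[3] `<polyline>` open polyline, #008000→engrave S419 F4246: (171.0485,83.6040) → (52.1808,13.2234) → (97.9569,11.4146) → (165.5908,60.9370)

[4] `<circle>` circle, #008000→engrave S419 F4246: (170.8654,45.4339) → (168.3938,57.8596) → (161.3552,68.3936) → (150.8212,75.4322) → (138.3955,77.9038) → (125.9698,75.4322) → (115.4358,68.3936) → (108.3972,57.8596) → (105.9256,45.4339) → (108.3972,33.0082) → (115.4358,22.4742) → (125.9698,15.4356) → (138.3955,12.9640) → (150.8212,15.4356) → (161.3552,22.4742) → (168.3938,33.0082) → (170.8654,45.4339) (closed)

[5] `<path>` line segment, #008000→engrave S419 F4246: (19.7954,9.7744) → (73.7842,6.0932)

[6] `<polyline>` open polyline, #008000→engrave S419 F4246: (133.9628,104.5642) → (138.7675,61.9970) → (151.9317,24.5507) → (118.1334,60.3648)

(bCNC post)
(Date: synthetic)
G21
G90
G0 X159.3401 Y113.6269
M3 S419
G1 X105.6074 Y17.5606 F4246
G1 X140.6023 Y8.9641 F4246
M5
G0 X27.2982 Y108.6181
M3 S419
G1 X17.8875 Y118.3084 F4246
G1 X19.5963 Y131.7078 F4246
G1 X31.1377 Y138.7263 F4246
G1 X43.8210 Y134.0787 F4246
G1 X48.0953 Y121.2649 F4246
G1 X40.7419 Y109.9338 F4246
G1 X27.2982 Y108.6181 F4246
M5
G0 X171.0485 Y83.6040
M3 S419
G1 X52.1808 Y13.2234 F4246
G1 X97.9569 Y11.4146 F4246
G1 X165.5908 Y60.9370 F4246
M5
G0 X170.8654 Y45.4339
M3 S419
G1 X168.3938 Y57.8596 F4246
G1 X161.3552 Y68.3936 F4246
G1 X150.8212 Y75.4322 F4246
G1 X138.3955 Y77.9038 F4246
G1 X125.9698 Y75.4322 F4246
G1 X115.4358 Y68.3936 F4246
G1 X108.3972 Y57.8596 F4246
G1 X105.9256 Y45.4339 F4246
G1 X108.3972 Y33.0082 F4246
G1 X115.4358 Y22.4742 F4246
G1 X125.9698 Y15.4356 F4246
G1 X138.3955 Y12.9640 F4246
G1 X150.8212 Y15.4356 F4246
G1 X161.3552 Y22.4742 F4246
G1 X168.3938 Y33.0082 F4246
G1 X170.8654 Y45.4339 F4246
M5
G0 X19.7954 Y9.7744
M3 S419
G1 X73.7842 Y6.0932 F4246
M5
G0 X133.9628 Y104.5642
M3 S419
G1 X138.7675 Y61.9970 F4246
G1 X151.9317 Y24.5507 F4246
G1 X118.1334 Y60.3648 F4246
M5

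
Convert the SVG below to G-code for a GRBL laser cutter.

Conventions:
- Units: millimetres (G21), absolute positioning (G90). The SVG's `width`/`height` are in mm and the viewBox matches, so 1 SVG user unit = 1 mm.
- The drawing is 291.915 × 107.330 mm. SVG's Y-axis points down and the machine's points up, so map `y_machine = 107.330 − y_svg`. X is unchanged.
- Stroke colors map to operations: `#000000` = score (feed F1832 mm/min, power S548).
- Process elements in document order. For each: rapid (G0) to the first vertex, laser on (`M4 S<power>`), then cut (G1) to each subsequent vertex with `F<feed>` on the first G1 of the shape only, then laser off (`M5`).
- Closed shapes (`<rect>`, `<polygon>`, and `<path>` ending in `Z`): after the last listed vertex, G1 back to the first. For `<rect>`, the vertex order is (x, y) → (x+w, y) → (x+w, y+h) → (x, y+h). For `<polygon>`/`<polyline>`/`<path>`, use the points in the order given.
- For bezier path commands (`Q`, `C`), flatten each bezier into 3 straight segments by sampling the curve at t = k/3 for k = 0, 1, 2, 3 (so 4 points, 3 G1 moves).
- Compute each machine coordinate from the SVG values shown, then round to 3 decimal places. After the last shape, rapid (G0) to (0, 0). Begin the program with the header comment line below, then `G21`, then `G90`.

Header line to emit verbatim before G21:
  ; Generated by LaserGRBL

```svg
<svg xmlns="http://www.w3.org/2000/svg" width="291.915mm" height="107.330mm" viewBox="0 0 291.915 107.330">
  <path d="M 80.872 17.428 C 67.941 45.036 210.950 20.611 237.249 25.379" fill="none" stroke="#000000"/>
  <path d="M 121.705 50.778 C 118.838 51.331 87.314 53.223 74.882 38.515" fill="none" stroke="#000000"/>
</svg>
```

; Generated by LaserGRBL
G21
G90
G0 X80.872 Y89.902
M4 S548
G1 X109.823 Y76.630 F1832
G1 X182.145 Y79.996
G1 X237.249 Y81.951
M5
G0 X121.705 Y56.552
M4 S548
G1 X111.054 Y56.217 F1832
G1 X91.910 Y58.976
G1 X74.882 Y68.815
M5
G0 X0.000 Y0.000

Since the viewBox matches the mm dimensions, user units are millimetres directly. The only transform is the Y-flip y_m = 107.330 − y_svg.

Shape 1 is a cubic bezier drawn with `<path>`. Its stroke #000000 means score at S548, F1832. After flipping Y the toolpath is (80.872,89.902) → (109.823,76.630) → (182.145,79.996) → (237.249,81.951).

Shape 2 is a cubic bezier drawn with `<path>`. Its stroke #000000 means score at S548, F1832. After flipping Y the toolpath is (121.705,56.552) → (111.054,56.217) → (91.910,58.976) → (74.882,68.815).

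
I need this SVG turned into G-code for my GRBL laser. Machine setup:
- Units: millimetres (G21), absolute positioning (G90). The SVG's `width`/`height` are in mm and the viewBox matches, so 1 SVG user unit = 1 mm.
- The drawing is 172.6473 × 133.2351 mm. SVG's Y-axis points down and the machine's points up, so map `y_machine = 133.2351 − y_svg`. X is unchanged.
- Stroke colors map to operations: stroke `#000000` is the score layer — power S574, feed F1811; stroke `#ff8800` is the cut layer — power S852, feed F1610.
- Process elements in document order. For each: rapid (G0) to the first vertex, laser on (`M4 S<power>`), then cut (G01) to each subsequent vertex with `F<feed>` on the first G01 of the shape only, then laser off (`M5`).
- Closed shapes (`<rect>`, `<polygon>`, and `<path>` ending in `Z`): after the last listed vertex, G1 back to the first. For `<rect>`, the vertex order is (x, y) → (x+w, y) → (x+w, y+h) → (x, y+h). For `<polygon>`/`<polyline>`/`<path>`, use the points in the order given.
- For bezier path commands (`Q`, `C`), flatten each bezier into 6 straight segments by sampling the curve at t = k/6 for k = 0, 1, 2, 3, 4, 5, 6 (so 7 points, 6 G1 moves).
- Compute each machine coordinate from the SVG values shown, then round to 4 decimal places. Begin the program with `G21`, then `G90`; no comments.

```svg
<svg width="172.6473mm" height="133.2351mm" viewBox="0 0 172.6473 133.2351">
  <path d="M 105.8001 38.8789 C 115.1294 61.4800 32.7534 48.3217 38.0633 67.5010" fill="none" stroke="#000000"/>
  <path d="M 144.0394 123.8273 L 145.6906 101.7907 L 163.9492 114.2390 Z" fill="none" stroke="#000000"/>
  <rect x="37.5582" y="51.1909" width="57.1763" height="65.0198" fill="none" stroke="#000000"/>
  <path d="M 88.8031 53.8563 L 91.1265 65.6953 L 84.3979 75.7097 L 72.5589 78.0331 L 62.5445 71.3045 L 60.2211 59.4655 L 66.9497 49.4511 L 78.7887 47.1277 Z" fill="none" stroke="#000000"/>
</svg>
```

viewBox `0 0 172.6473 133.2351` with mm width/height → 1 unit = 1 mm. Flip: y_m = 133.2351 − y_svg.

**Shape 1** — `<path>` cubic bezier, stroke `#000000` → score (S574, F1811). Control points (SVG): P0=(105.8001,38.8789), P1=(115.1294,61.4800), P2=(32.7534,48.3217), P3=(38.0633,67.5010); sampled at t=k/6. Machine vertices: (105.8001,94.3562) → (103.6532,85.7203) → (91.2051,81.1528) → (73.4390,78.7620) → (55.3379,76.6563) → (41.8850,72.9442) → (38.0633,65.7341). Open path.

**Shape 2** — `<path>` regular polygon, stroke `#000000` → score (S574, F1811). Machine vertices: (144.0394,9.4078) → (145.6906,31.4444) → (163.9492,18.9961) → (144.0394,9.4078). Closed: final G1 returns to the first vertex.

**Shape 3** — `<rect>` rectangle, stroke `#000000` → score (S574, F1811). Machine vertices: (37.5582,82.0442) → (94.7345,82.0442) → (94.7345,17.0244) → (37.5582,17.0244) → (37.5582,82.0442). Closed: final G1 returns to the first vertex.

**Shape 4** — `<path>` regular polygon, stroke `#000000` → score (S574, F1811). Machine vertices: (88.8031,79.3788) → (91.1265,67.5398) → (84.3979,57.5254) → (72.5589,55.2020) → (62.5445,61.9306) → (60.2211,73.7696) → (66.9497,83.7840) → (78.7887,86.1074) → (88.8031,79.3788). Closed: final G1 returns to the first vertex.

G21
G90
G0 X105.8001 Y94.3562
M4 S574
G01 X103.6532 Y85.7203 F1811
G01 X91.2051 Y81.1528
G01 X73.4390 Y78.7620
G01 X55.3379 Y76.6563
G01 X41.8850 Y72.9442
G01 X38.0633 Y65.7341
M5
G0 X144.0394 Y9.4078
M4 S574
G01 X145.6906 Y31.4444 F1811
G01 X163.9492 Y18.9961
G01 X144.0394 Y9.4078
M5
G0 X37.5582 Y82.0442
M4 S574
G01 X94.7345 Y82.0442 F1811
G01 X94.7345 Y17.0244
G01 X37.5582 Y17.0244
G01 X37.5582 Y82.0442
M5
G0 X88.8031 Y79.3788
M4 S574
G01 X91.1265 Y67.5398 F1811
G01 X84.3979 Y57.5254
G01 X72.5589 Y55.2020
G01 X62.5445 Y61.9306
G01 X60.2211 Y73.7696
G01 X66.9497 Y83.7840
G01 X78.7887 Y86.1074
G01 X88.8031 Y79.3788
M5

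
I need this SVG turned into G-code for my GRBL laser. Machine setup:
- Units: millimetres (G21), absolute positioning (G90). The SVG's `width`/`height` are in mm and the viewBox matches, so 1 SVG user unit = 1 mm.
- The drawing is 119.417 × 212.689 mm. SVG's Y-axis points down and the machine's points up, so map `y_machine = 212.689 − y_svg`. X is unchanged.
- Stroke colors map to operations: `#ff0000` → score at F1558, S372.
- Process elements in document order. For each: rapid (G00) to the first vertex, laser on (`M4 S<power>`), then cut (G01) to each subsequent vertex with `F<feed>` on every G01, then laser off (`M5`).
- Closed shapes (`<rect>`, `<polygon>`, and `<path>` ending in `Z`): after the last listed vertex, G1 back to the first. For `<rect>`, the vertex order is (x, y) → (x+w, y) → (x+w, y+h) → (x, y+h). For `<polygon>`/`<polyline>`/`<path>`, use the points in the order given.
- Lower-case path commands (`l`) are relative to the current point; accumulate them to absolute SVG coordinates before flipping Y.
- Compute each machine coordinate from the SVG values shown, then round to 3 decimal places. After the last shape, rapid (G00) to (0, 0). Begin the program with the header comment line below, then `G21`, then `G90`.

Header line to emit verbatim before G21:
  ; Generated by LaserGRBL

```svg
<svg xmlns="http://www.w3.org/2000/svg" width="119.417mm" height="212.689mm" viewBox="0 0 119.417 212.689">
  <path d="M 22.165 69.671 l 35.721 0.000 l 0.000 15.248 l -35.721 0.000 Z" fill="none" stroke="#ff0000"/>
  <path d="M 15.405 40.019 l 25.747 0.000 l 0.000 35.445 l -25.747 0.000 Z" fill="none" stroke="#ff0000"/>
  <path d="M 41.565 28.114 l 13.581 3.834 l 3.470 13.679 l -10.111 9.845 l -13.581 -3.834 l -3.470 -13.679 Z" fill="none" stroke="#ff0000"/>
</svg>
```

viewBox `0 0 119.417 212.689` with mm width/height → 1 unit = 1 mm. Flip: y_m = 212.689 − y_svg.

**Shape 1** — `<path>` rectangle, stroke `#ff0000` → score (S372, F1558). Machine vertices: (22.165,143.018) → (57.886,143.018) → (57.886,127.770) → (22.165,127.770) → (22.165,143.018). Closed: final G1 returns to the first vertex.

**Shape 2** — `<path>` rectangle, stroke `#ff0000` → score (S372, F1558). Machine vertices: (15.405,172.670) → (41.152,172.670) → (41.152,137.225) → (15.405,137.225) → (15.405,172.670). Closed: final G1 returns to the first vertex.

**Shape 3** — `<path>` regular polygon, stroke `#ff0000` → score (S372, F1558). Machine vertices: (41.565,184.575) → (55.146,180.741) → (58.616,167.062) → (48.505,157.217) → (34.924,161.051) → (31.454,174.730) → (41.565,184.575). Closed: final G1 returns to the first vertex.

; Generated by LaserGRBL
G21
G90
G00 X22.165 Y143.018
M4 S372
G01 X57.886 Y143.018 F1558
G01 X57.886 Y127.770 F1558
G01 X22.165 Y127.770 F1558
G01 X22.165 Y143.018 F1558
M5
G00 X15.405 Y172.670
M4 S372
G01 X41.152 Y172.670 F1558
G01 X41.152 Y137.225 F1558
G01 X15.405 Y137.225 F1558
G01 X15.405 Y172.670 F1558
M5
G00 X41.565 Y184.575
M4 S372
G01 X55.146 Y180.741 F1558
G01 X58.616 Y167.062 F1558
G01 X48.505 Y157.217 F1558
G01 X34.924 Y161.051 F1558
G01 X31.454 Y174.730 F1558
G01 X41.565 Y184.575 F1558
M5
G00 X0.000 Y0.000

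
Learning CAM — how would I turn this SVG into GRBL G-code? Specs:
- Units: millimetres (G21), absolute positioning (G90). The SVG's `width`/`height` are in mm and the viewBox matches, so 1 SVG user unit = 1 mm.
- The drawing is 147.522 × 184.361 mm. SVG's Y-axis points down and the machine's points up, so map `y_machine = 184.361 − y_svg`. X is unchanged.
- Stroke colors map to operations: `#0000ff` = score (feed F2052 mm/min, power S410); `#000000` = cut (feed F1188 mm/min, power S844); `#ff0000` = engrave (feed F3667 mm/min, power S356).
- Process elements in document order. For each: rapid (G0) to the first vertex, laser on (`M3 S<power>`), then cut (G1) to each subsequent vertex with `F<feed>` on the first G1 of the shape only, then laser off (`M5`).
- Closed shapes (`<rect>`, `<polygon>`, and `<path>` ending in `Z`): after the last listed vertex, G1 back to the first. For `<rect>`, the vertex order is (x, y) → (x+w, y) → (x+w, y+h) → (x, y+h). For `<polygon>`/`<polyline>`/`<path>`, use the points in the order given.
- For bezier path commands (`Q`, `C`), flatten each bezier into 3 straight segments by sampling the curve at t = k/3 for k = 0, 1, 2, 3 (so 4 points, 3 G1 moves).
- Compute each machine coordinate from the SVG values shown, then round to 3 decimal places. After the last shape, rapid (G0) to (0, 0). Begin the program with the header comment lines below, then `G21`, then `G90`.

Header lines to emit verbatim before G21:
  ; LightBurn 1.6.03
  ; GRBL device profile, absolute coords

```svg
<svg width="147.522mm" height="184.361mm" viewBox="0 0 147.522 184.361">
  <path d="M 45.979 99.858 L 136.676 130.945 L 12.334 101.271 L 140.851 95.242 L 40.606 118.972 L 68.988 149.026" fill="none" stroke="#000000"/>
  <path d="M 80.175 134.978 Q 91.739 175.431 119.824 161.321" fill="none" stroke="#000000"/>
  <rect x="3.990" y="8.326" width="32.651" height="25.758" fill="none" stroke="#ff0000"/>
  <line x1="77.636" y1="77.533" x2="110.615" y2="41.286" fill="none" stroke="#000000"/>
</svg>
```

; LightBurn 1.6.03
; GRBL device profile, absolute coords
G21
G90
G0 X45.979 Y84.503
M3 S844
G1 X136.676 Y53.416 F1188
G1 X12.334 Y83.090
G1 X140.851 Y89.119
G1 X40.606 Y65.389
G1 X68.988 Y35.335
M5
G0 X80.175 Y49.383
M3 S844
G1 X89.720 Y28.477 F1188
G1 X102.936 Y19.696
G1 X119.824 Y23.040
M5
G0 X3.990 Y176.035
M3 S356
G1 X36.641 Y176.035 F3667
G1 X36.641 Y150.277
G1 X3.990 Y150.277
G1 X3.990 Y176.035
M5
G0 X77.636 Y106.828
M3 S844
G1 X110.615 Y143.075 F1188
M5
G0 X0.000 Y0.000

viewBox `0 0 147.522 184.361` with mm width/height → 1 unit = 1 mm. Flip: y_m = 184.361 − y_svg.

**Shape 1** — `<path>` open polyline, stroke `#000000` → cut (S844, F1188). Machine vertices: (45.979,84.503) → (136.676,53.416) → (12.334,83.090) → (140.851,89.119) → (40.606,65.389) → (68.988,35.335). Open path.

**Shape 2** — `<path>` quadratic bezier, stroke `#000000` → cut (S844, F1188). Control points (SVG): P0=(80.175,134.978), P1=(91.739,175.431), P2=(119.824,161.321); sampled at t=k/3. Machine vertices: (80.175,49.383) → (89.720,28.477) → (102.936,19.696) → (119.824,23.040). Open path.

**Shape 3** — `<rect>` rectangle, stroke `#ff0000` → engrave (S356, F3667). Machine vertices: (3.990,176.035) → (36.641,176.035) → (36.641,150.277) → (3.990,150.277) → (3.990,176.035). Closed: final G1 returns to the first vertex.

**Shape 4** — `<line>` line segment, stroke `#000000` → cut (S844, F1188). Machine vertices: (77.636,106.828) → (110.615,143.075). Open path.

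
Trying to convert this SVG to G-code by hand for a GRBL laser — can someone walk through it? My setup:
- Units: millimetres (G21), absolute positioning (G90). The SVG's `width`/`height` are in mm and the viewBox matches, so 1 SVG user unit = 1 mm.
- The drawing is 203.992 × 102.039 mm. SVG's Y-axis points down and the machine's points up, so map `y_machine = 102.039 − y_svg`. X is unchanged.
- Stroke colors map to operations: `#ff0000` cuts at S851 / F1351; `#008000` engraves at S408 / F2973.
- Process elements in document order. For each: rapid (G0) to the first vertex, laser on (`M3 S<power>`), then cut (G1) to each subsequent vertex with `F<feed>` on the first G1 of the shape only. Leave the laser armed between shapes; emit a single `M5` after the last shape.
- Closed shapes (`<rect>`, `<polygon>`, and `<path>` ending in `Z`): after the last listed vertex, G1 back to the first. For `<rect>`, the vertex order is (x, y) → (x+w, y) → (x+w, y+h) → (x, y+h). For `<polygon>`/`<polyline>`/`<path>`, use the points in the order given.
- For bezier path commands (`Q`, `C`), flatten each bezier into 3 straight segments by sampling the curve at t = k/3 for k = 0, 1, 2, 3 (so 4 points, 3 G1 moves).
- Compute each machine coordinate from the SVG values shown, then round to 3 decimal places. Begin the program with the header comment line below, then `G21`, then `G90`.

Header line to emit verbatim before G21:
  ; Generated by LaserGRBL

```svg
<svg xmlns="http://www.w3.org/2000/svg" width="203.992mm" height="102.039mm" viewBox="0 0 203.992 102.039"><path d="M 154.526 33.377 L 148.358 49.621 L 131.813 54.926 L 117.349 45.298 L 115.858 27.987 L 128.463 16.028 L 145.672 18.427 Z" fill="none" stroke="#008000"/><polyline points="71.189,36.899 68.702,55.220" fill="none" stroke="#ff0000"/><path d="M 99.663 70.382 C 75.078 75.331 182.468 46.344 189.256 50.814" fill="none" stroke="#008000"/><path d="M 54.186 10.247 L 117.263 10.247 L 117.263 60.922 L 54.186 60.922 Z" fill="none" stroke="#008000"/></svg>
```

1 u = 1 mm; y_m = 102.039 − y.

[1] `<path>` regular polygon, #008000→engrave S408 F2973: (154.526,68.662) → (148.358,52.418) → (131.813,47.113) → (117.349,56.741) → (115.858,74.052) → (128.463,86.011) → (145.672,83.612) → (154.526,68.662) (closed)

[2] `<polyline>` line segment, #ff0000→cut S851 F1351: (71.189,65.140) → (68.702,46.819)

[3] `<path>` cubic bezier, #008000→engrave S408 F2973: (99.663,31.657) → (110.456,35.524) → (157.548,47.039) → (189.256,51.225)

[4] `<path>` rectangle, #008000→engrave S408 F2973: (54.186,91.792) → (117.263,91.792) → (117.263,41.117) → (54.186,41.117) → (54.186,91.792) (closed)

; Generated by LaserGRBL
G21
G90
G0 X154.526 Y68.662
M3 S408
G1 X148.358 Y52.418 F2973
G1 X131.813 Y47.113
G1 X117.349 Y56.741
G1 X115.858 Y74.052
G1 X128.463 Y86.011
G1 X145.672 Y83.612
G1 X154.526 Y68.662
G0 X71.189 Y65.140
M3 S851
G1 X68.702 Y46.819 F1351
G0 X99.663 Y31.657
M3 S408
G1 X110.456 Y35.524 F2973
G1 X157.548 Y47.039
G1 X189.256 Y51.225
G0 X54.186 Y91.792
M3 S408
G1 X117.263 Y91.792 F2973
G1 X117.263 Y41.117
G1 X54.186 Y41.117
G1 X54.186 Y91.792
M5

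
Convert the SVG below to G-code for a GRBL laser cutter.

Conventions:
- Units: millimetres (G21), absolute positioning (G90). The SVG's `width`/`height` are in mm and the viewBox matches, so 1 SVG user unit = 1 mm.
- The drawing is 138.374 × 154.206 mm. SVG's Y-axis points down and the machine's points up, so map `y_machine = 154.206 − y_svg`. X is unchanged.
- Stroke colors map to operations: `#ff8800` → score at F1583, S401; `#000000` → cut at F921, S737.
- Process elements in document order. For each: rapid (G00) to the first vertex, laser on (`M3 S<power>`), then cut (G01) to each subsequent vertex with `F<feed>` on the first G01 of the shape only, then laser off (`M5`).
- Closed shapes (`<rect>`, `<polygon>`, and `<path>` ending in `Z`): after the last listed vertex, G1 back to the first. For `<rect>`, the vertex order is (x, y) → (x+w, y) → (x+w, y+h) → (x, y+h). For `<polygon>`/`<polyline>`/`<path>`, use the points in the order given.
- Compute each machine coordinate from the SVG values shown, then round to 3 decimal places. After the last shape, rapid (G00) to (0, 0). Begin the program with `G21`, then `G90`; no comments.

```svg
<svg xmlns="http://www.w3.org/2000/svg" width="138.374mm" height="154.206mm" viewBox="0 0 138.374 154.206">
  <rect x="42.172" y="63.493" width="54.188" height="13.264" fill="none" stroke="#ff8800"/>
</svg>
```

G21
G90
G00 X42.172 Y90.713
M3 S401
G01 X96.360 Y90.713 F1583
G01 X96.360 Y77.449
G01 X42.172 Y77.449
G01 X42.172 Y90.713
M5
G00 X0.000 Y0.000

viewBox `0 0 138.374 154.206` with mm width/height → 1 unit = 1 mm. Flip: y_m = 154.206 − y_svg.

**Shape 1** — `<rect>` rectangle, stroke `#ff8800` → score (S401, F1583). Machine vertices: (42.172,90.713) → (96.360,90.713) → (96.360,77.449) → (42.172,77.449) → (42.172,90.713). Closed: final G1 returns to the first vertex.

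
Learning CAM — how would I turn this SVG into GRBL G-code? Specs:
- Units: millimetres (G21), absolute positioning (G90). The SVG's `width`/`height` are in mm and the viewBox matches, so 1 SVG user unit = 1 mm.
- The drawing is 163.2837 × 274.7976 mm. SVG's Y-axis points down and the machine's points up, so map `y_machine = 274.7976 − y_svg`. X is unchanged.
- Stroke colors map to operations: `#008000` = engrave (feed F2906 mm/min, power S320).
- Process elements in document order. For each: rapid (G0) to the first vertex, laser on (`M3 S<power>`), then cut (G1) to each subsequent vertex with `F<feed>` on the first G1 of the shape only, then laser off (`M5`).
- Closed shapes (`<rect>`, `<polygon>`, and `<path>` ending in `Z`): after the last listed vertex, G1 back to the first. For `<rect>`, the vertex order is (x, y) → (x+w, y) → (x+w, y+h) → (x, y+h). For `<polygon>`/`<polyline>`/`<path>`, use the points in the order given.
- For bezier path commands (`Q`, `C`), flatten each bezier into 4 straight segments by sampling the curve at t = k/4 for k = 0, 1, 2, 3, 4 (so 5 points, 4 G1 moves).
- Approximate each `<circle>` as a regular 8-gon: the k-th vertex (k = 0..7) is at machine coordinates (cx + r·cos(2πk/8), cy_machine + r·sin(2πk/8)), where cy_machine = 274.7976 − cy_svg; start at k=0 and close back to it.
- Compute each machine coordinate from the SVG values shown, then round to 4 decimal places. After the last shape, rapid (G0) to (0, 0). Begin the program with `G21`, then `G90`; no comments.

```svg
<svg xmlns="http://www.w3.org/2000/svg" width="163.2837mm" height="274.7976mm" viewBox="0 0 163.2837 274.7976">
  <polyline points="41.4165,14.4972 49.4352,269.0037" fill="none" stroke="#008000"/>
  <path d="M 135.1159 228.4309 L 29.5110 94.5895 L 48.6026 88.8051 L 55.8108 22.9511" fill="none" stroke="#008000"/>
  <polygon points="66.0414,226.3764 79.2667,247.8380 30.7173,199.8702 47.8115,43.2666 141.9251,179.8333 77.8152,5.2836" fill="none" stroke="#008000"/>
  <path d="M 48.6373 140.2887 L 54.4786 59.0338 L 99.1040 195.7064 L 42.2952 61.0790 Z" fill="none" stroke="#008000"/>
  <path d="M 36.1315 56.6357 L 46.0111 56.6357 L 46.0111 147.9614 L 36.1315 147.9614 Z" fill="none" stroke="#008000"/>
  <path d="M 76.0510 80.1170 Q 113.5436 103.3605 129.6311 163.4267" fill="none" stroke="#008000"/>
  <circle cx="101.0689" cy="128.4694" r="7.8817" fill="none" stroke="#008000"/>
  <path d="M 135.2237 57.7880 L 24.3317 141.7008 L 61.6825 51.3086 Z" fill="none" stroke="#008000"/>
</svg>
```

G21
G90
G0 X41.4165 Y260.3004
M3 S320
G1 X49.4352 Y5.7939 F2906
M5
G0 X135.1159 Y46.3667
M3 S320
G1 X29.5110 Y180.2081 F2906
G1 X48.6026 Y185.9925
G1 X55.8108 Y251.8465
M5
G0 X66.0414 Y48.4212
M3 S320
G1 X79.2667 Y26.9596 F2906
G1 X30.7173 Y74.9274
G1 X47.8115 Y231.5310
G1 X141.9251 Y94.9643
G1 X77.8152 Y269.5140
G1 X66.0414 Y48.4212
M5
G0 X48.6373 Y134.5089
M3 S320
G1 X54.4786 Y215.7638 F2906
G1 X99.1040 Y79.0912
G1 X42.2952 Y213.7186
G1 X48.6373 Y134.5089
M5
G0 X36.1315 Y218.1619
M3 S320
G1 X46.0111 Y218.1619 F2906
G1 X46.0111 Y126.8362
G1 X36.1315 Y126.8362
G1 X36.1315 Y218.1619
M5
G0 X76.0510 Y194.6806
M3 S320
G1 X93.4595 Y180.7574 F2906
G1 X108.1923 Y162.2314
G1 X120.2495 Y139.1026
G1 X129.6311 Y111.3709
M5
G0 X108.9506 Y146.3282
M3 S320
G1 X106.6421 Y151.9014 F2906
G1 X101.0689 Y154.2099
G1 X95.4957 Y151.9014
G1 X93.1872 Y146.3282
G1 X95.4957 Y140.7550
G1 X101.0689 Y138.4465
G1 X106.6421 Y140.7550
G1 X108.9506 Y146.3282
M5
G0 X135.2237 Y217.0096
M3 S320
G1 X24.3317 Y133.0968 F2906
G1 X61.6825 Y223.4890
G1 X135.2237 Y217.0096
M5
G0 X0.0000 Y0.0000

viewBox `0 0 163.2837 274.7976` with mm width/height → 1 unit = 1 mm. Flip: y_m = 274.7976 − y_svg.

**Shape 1** — `<polyline>` line segment, stroke `#008000` → engrave (S320, F2906). Machine vertices: (41.4165,260.3004) → (49.4352,5.7939). Open path.

**Shape 2** — `<path>` open polyline, stroke `#008000` → engrave (S320, F2906). Machine vertices: (135.1159,46.3667) → (29.5110,180.2081) → (48.6026,185.9925) → (55.8108,251.8465). Open path.

**Shape 3** — `<polygon>` closed polygon, stroke `#008000` → engrave (S320, F2906). Machine vertices: (66.0414,48.4212) → (79.2667,26.9596) → (30.7173,74.9274) → (47.8115,231.5310) → (141.9251,94.9643) → (77.8152,269.5140) → (66.0414,48.4212). Closed: final G1 returns to the first vertex.

**Shape 4** — `<path>` closed polygon, stroke `#008000` → engrave (S320, F2906). Machine vertices: (48.6373,134.5089) → (54.4786,215.7638) → (99.1040,79.0912) → (42.2952,213.7186) → (48.6373,134.5089). Closed: final G1 returns to the first vertex.

**Shape 5** — `<path>` rectangle, stroke `#008000` → engrave (S320, F2906). Machine vertices: (36.1315,218.1619) → (46.0111,218.1619) → (46.0111,126.8362) → (36.1315,126.8362) → (36.1315,218.1619). Closed: final G1 returns to the first vertex.

**Shape 6** — `<path>` quadratic bezier, stroke `#008000` → engrave (S320, F2906). Control points (SVG): P0=(76.0510,80.1170), P1=(113.5436,103.3605), P2=(129.6311,163.4267); sampled at t=k/4. Machine vertices: (76.0510,194.6806) → (93.4595,180.7574) → (108.1923,162.2314) → (120.2495,139.1026) → (129.6311,111.3709). Open path.

**Shape 7** — `<circle>` circle, stroke `#008000` → engrave (S320, F2906). Machine vertices: (108.9506,146.3282) → (106.6421,151.9014) → (101.0689,154.2099) → (95.4957,151.9014) → (93.1872,146.3282) → (95.4957,140.7550) → (101.0689,138.4465) → (106.6421,140.7550) → (108.9506,146.3282). Closed: final G1 returns to the first vertex.

**Shape 8** — `<path>` closed polygon, stroke `#008000` → engrave (S320, F2906). Machine vertices: (135.2237,217.0096) → (24.3317,133.0968) → (61.6825,223.4890) → (135.2237,217.0096). Closed: final G1 returns to the first vertex.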